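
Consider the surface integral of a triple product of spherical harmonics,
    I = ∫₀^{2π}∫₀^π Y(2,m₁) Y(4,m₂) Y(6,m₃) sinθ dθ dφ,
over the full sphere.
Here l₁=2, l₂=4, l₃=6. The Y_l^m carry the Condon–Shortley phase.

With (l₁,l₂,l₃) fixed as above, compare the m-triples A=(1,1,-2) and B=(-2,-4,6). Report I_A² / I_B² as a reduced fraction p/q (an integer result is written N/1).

224/495

Same 2,4,6: normalisation and zero-m 3j drop out of the ratio.
A: Δ: 0! 4! 8! / 13! → 1/6435; sum: t=0:+1/4320 = 1/4320; 3j²(2 4 6; 1 1 -2) = Δ·Π!·Σ² = 224/6435  (sign +1)
B: Δ: 0! 4! 8! / 13! → 1/6435; sum: t=0:+1/967680 = 1/967680; 3j²(2 4 6; -2 -4 6) = Δ·Π!·Σ² = 1/13  (sign +1)
I_A²/I_B² = (224/6435)/(1/13) = 224/495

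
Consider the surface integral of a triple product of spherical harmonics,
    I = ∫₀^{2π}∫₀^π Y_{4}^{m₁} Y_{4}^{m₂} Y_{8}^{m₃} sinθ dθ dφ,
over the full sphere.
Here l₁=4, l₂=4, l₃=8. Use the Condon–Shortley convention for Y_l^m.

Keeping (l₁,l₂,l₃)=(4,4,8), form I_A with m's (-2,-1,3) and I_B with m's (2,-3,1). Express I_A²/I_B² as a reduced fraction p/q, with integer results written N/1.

Shared (l₁,l₂,l₃)=(4,4,8): N and (l;000)² cancel in I_A²/I_B².
A: Δ = 0!·8!·8!/17! = 1/218790; Racah Σ t=0..0: t=0:+1/1036800 = 1/1036800; ⇒ 3j(4 4 8; -2 -1 3)² = 14/663, sgn -1
B: Δ = 0!·8!·8!/17! = 1/218790; Racah Σ t=0..0: t=0:+1/7257600 = 1/7257600; ⇒ 3j(4 4 8; 2 -3 1)² = 14/12155, sgn -1
I_A²/I_B² = (14/663)/(14/12155) = 55/3

55/3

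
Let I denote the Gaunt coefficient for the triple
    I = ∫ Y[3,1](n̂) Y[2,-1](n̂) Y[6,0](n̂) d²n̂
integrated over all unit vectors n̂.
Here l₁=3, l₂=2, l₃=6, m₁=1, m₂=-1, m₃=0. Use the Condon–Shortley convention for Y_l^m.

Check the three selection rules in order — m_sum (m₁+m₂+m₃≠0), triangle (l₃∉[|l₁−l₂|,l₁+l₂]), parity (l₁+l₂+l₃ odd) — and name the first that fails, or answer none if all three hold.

azimuthal sum: 1 − 1 + 0 = 0  ✓
1 ≤ 6 ≤ 5 (triangle on l)  ✗
L = 3 + 2 + 6 = 11 (odd)

triangle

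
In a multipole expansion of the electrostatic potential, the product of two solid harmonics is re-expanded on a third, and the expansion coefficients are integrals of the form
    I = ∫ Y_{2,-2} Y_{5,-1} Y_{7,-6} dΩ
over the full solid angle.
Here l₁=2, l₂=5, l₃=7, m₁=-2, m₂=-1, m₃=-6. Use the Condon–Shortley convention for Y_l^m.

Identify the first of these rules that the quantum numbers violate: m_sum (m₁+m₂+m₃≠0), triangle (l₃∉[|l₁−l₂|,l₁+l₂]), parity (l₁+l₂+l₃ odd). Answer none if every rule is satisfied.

m_sum

azimuthal sum: -2 − 1 − 6 = -9  ✗
3 ≤ 7 ≤ 7 (triangle on l)
L = 2 + 5 + 7 = 14 (even)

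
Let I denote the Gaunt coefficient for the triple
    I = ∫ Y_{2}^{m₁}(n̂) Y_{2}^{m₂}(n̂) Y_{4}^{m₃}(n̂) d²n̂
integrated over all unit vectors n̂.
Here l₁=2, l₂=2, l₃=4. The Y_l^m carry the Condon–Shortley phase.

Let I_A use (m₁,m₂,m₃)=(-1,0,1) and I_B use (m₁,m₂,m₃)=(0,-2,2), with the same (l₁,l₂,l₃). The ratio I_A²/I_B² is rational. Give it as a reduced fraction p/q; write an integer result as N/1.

Same 2,2,4: normalisation and zero-m 3j drop out of the ratio.
A: Δ: 0! 4! 4! / 9! → 1/630; sum: t=0:+1/24 = 1/24; 3j²(2 2 4; -1 0 1) = Δ·Π!·Σ² = 1/21  (sign -1)
B: Δ: 0! 4! 4! / 9! → 1/630; sum: t=0:+1/96 = 1/96; 3j²(2 2 4; 0 -2 2) = Δ·Π!·Σ² = 1/42  (sign +1)
I_A²/I_B² = (1/21)/(1/42) = 2/1

2/1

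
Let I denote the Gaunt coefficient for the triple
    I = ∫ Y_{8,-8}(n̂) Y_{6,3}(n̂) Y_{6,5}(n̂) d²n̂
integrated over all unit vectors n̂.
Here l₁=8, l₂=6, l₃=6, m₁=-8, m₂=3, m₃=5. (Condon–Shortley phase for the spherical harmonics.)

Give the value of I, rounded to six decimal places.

Checks pass: Σm=0; 20 even; l₃=6∈[2,14].
(2·8+1)(2·6+1)(2·6+1) = 2873
Δ: 8! 8! 4! / 21! → 1/1309458150
sum: t=2:+1/49766400 t=3:−1/3110400 t=4:+1/1327104 t=5:−1/3110400 t=6:+1/49766400 = 1/6635520
3j²(8 6 6; 0 0 0) = Δ·Π!·Σ² = 350/46189  (sign +1)
sum: t=8:+1/9754214400 = 1/9754214400
3j²(8 6 6; -8 3 5) = Δ·Π!·Σ² = 33/2261  (sign -1)
combine: 4πI² = 2873·350/46189·33/2261 = 1950/6137
take √, sign -1: I = -0.15901362

-0.159014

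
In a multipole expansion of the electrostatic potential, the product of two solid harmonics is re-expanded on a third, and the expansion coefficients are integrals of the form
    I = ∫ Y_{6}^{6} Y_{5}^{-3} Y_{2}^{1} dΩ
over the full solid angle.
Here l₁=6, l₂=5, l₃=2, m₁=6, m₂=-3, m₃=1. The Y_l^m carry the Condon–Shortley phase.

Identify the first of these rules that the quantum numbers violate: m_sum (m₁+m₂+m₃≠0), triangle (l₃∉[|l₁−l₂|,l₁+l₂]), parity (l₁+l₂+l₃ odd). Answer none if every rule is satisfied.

Σmᵢ = 4  ✗
l₃∈[|l₁−l₂|,l₁+l₂]=[1,11], have l₃=2
Σlᵢ = 13 ⇒ odd

m_sum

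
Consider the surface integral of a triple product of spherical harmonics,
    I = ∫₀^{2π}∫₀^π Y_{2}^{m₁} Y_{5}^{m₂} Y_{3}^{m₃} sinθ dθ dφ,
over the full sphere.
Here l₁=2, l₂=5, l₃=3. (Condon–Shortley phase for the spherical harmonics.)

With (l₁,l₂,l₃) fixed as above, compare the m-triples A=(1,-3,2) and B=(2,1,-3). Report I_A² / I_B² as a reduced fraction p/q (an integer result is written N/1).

112/1

l's match ⇒ only the (l;m) 3-j factors differ between A and B.
A: triangle coeff Δ(2,5,3) = 1/2310; Σ_t [1,1]: t=1:−1/720 = -1/720; (3j)²=8/165 [(2 5 3; 1 -3 2)], sign=+1
B: triangle coeff Δ(2,5,3) = 1/2310; Σ_t [0,0]: t=0:+1/17280 = 1/17280; (3j)²=1/2310 [(2 5 3; 2 1 -3)], sign=+1
I_A²/I_B² = (8/165)/(1/2310) = 112/1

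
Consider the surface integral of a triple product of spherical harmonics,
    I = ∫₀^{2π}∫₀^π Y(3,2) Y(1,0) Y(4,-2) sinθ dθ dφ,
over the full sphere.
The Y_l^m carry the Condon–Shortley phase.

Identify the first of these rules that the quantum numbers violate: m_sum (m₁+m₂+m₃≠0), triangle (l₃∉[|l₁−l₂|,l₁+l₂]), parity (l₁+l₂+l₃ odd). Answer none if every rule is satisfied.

m₁+m₂+m₃ = 2 + 0 − 2 = 0  ✓
triangle: |3−1|=2 ≤ l₃=4 ≤ 3+1=4  ✓
parity: l₁+l₂+l₃ = 8 is even  ✓

none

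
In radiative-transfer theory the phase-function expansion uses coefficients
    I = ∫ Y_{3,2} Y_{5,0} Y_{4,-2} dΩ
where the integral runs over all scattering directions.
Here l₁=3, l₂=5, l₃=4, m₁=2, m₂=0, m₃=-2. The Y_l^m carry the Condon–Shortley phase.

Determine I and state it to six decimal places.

Checks pass: Σm=0; 12 even; l₃=4∈[2,8].
(2·3+1)(2·5+1)(2·4+1) = 693
Δ: 4! 2! 6! / 13! → 1/180180
sum: t=1:−1/576 t=2:+1/144 t=3:−1/576 = 1/288
3j²(3 5 4; 0 0 0) = Δ·Π!·Σ² = 20/1001  (sign +1)
sum: t=0:+1/2880 t=1:−1/576 = -1/720
3j²(3 5 4; 2 0 -2) = Δ·Π!·Σ² = 80/3003  (sign -1)
combine: 4πI² = 693·20/1001·80/3003 = 4800/13013
take √, sign -1: I = -0.17132746

-0.171327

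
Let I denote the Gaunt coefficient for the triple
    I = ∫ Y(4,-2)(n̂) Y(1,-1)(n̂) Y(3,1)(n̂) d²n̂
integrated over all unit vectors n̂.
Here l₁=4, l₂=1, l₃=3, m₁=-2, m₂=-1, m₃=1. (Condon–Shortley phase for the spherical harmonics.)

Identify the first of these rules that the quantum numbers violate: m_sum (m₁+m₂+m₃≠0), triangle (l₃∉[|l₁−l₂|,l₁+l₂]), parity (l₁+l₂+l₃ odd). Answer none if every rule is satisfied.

Σmᵢ = -2  ✗
l₃∈[|l₁−l₂|,l₁+l₂]=[3,5], have l₃=3
Σlᵢ = 8 ⇒ even

m_sum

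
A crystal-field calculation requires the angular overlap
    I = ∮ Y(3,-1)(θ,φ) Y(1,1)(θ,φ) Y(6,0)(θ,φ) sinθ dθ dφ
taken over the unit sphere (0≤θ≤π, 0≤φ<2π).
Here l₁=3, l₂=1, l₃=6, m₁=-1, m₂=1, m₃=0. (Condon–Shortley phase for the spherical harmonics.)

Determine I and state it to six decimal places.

0.000000

l₃=6 ∉ [2,4] — triangle fails ⇒ I = 0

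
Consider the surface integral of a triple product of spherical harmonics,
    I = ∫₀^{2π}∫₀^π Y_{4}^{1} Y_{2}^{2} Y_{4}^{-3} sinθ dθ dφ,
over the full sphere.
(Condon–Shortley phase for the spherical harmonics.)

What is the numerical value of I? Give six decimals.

Checks pass: Σm=0; 10 even; l₃=4∈[2,6].
(2·4+1)(2·2+1)(2·4+1) = 405
Δ: 2! 6! 2! / 11! → 1/13860
sum: t=0:+1/192 t=1:−1/36 t=2:+1/192 = -5/288
3j²(4 2 4; 0 0 0) = Δ·Π!·Σ² = 20/693  (sign -1)
sum: t=2:+1/480 = 1/480
3j²(4 2 4; 1 2 -3) = Δ·Π!·Σ² = 3/110  (sign -1)
combine: 4πI² = 405·20/693·3/110 = 270/847
take √, sign +1: I = 0.15927046

0.159270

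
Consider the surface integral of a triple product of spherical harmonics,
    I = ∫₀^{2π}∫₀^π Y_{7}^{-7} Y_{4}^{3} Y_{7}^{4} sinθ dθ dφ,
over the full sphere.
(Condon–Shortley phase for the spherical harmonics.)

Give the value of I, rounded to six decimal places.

0.102369

Checks pass: Σm=0; 18 even; l₃=7∈[3,11].
(2·7+1)(2·4+1)(2·7+1) = 2025
Δ: 4! 10! 4! / 19! → 1/58198140
sum: t=0:+1/17418240 t=1:−1/622080 t=2:+1/230400 t=3:−1/622080 t=4:+1/17418240 = 1/806400
3j²(7 4 7; 0 0 0) = Δ·Π!·Σ² = 2268/230945  (sign -1)
sum: t=4:+1/522547200 = 1/522547200
3j²(7 4 7; -7 3 4) = Δ·Π!·Σ² = 77/11628  (sign -1)
combine: 4πI² = 2025·2268/230945·77/11628 = 178605/1356277
take √, sign +1: I = 0.10236881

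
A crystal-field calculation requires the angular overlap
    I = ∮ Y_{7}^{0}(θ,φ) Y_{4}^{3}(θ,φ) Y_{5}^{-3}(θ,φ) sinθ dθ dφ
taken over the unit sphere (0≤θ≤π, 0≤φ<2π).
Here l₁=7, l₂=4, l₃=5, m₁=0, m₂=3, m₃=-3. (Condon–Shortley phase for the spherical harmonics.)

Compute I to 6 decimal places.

-0.132164

Checks pass: Σm=0; 16 even; l₃=5∈[3,11].
(2·7+1)(2·4+1)(2·5+1) = 1485
Δ: 6! 8! 2! / 17! → 1/6126120
sum: t=2:+1/69120 t=3:−1/20736 t=4:+1/69120 = -1/51840
3j²(7 4 5; 0 0 0) = Δ·Π!·Σ² = 280/21879  (sign +1)
sum: t=5:−1/345600 t=6:+1/3628800 = -19/7257600
3j²(7 4 5; 0 3 -3) = Δ·Π!·Σ² = 2527/218790  (sign -1)
combine: 4πI² = 1485·280/21879·2527/218790 = 353780/1611753
take √, sign -1: I = -0.13216378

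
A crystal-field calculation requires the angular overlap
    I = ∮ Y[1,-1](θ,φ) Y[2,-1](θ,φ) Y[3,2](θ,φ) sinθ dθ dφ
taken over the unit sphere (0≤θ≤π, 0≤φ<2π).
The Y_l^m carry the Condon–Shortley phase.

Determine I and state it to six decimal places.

0.261169

m-sum 0 ✓  L=6 even ✓  1≤3≤3 ✓
Π(2lᵢ+1) = 3×5×7 = 105
triangle coeff Δ(1,2,3) = 1/105
Σ_t [0,0]: t=0:+1/4 = 1/4
(3j)²=3/35 [(1 2 3; 0 0 0)], sign=-1
Σ_t [0,0]: t=0:+1/12 = 1/12
(3j)²=2/21 [(1 2 3; -1 -1 2)], sign=-1
⇒ 4πI² = 6/7
I = (+1)√(6/7/(4π)) = 0.26116903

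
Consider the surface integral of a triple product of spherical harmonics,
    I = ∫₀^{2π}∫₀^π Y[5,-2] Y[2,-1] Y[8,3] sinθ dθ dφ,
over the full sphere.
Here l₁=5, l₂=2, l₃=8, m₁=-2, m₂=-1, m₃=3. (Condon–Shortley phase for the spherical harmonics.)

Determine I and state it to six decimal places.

triangle: need 3≤l₃≤7, have 8; I=0

0.000000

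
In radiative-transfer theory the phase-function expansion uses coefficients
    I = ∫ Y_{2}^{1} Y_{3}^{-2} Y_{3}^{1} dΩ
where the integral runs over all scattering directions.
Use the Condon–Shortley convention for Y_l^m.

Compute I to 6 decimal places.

0.162868

m-sum 0 ✓  L=8 even ✓  1≤3≤5 ✓
Π(2lᵢ+1) = 5×7×7 = 245
triangle coeff Δ(2,3,3) = 1/3780
Σ_t [0,2]: t=0:+1/24 t=1:−1/4 t=2:+1/24 = -1/6
(3j)²=4/105 [(2 3 3; 0 0 0)], sign=+1
Σ_t [0,1]: t=0:+1/12 t=1:−1/48 = 1/16
(3j)²=1/28 [(2 3 3; 1 -2 1)], sign=+1
⇒ 4πI² = 1/3
I = (+1)√(1/3/(4π)) = 0.16286750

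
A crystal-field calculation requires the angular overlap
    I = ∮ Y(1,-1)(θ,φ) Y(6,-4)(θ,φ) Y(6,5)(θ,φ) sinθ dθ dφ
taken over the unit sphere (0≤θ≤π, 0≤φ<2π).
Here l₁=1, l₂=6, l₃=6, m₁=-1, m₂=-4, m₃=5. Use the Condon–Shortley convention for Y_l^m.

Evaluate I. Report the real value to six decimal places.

L=13 odd ⇒ parity kills the (l;000) factor ⇒ I = 0

0.000000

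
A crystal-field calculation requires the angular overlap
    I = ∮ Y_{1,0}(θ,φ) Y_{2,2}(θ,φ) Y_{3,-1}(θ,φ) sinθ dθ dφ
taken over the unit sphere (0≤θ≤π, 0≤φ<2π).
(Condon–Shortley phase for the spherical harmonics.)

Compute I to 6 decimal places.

0 + 2 − 1 = 1 ≠ 0: azimuthal integral kills it; I = 0

0.000000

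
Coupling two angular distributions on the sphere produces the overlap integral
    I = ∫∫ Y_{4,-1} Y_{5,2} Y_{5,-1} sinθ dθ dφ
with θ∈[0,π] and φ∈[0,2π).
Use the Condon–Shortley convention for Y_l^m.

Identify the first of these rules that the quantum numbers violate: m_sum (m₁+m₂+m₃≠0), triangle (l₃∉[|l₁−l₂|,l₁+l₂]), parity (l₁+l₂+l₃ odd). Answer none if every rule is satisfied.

none

Σmᵢ = 0  ✓
l₃∈[|l₁−l₂|,l₁+l₂]=[1,9], have l₃=5  ✓
Σlᵢ = 14 ⇒ even  ✓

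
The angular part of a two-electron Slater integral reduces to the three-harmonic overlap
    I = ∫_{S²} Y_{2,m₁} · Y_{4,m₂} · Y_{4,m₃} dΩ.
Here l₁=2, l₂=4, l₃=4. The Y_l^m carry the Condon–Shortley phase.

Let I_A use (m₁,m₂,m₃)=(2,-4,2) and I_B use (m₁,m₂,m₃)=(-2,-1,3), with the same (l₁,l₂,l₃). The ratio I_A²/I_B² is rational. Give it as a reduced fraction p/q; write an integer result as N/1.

l's match ⇒ only the (l;m) 3-j factors differ between A and B.
A: triangle coeff Δ(2,4,4) = 1/13860; Σ_t [0,0]: t=0:+1/2880 = 1/2880; (3j)²=2/165 [(2 4 4; 2 -4 2)], sign=+1
B: triangle coeff Δ(2,4,4) = 1/13860; Σ_t [2,2]: t=2:+1/480 = 1/480; (3j)²=3/110 [(2 4 4; -2 -1 3)], sign=-1
I_A²/I_B² = (2/165)/(3/110) = 4/9

4/9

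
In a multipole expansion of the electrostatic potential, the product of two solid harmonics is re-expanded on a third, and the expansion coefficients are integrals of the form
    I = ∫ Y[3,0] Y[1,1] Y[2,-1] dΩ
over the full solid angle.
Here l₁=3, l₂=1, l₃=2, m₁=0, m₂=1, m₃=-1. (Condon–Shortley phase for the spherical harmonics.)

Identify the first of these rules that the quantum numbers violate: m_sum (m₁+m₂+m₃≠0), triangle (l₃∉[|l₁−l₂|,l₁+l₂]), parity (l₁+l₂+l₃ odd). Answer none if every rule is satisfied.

m₁+m₂+m₃ = 0 + 1 − 1 = 0  ✓
triangle: |3−1|=2 ≤ l₃=2 ≤ 3+1=4  ✓
parity: l₁+l₂+l₃ = 6 is even  ✓

none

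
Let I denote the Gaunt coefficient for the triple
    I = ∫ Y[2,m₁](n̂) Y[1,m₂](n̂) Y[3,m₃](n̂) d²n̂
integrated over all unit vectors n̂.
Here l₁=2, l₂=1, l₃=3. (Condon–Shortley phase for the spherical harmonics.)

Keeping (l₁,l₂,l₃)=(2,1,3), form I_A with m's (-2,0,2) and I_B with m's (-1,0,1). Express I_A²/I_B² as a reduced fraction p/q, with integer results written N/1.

5/8

Shared (l₁,l₂,l₃)=(2,1,3): N and (l;000)² cancel in I_A²/I_B².
A: Δ = 0!·4!·2!/7! = 1/105; Racah Σ t=0..0: t=0:+1/24 = 1/24; ⇒ 3j(2 1 3; -2 0 2)² = 1/21, sgn -1
B: Δ = 0!·4!·2!/7! = 1/105; Racah Σ t=0..0: t=0:+1/6 = 1/6; ⇒ 3j(2 1 3; -1 0 1)² = 8/105, sgn +1
I_A²/I_B² = (1/21)/(8/105) = 5/8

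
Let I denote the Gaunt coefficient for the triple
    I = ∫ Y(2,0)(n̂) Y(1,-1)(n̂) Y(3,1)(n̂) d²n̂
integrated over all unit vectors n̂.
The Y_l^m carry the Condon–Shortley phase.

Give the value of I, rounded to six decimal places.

Checks pass: Σm=0; 6 even; l₃=3∈[1,3].
(2·2+1)(2·1+1)(2·3+1) = 105
Δ: 0! 4! 2! / 7! → 1/105
sum: t=0:+1/4 = 1/4
3j²(2 1 3; 0 0 0) = Δ·Π!·Σ² = 3/35  (sign -1)
sum: t=0:+1/8 = 1/8
3j²(2 1 3; 0 -1 1) = Δ·Π!·Σ² = 2/35  (sign +1)
combine: 4πI² = 105·3/35·2/35 = 18/35
take √, sign -1: I = -0.20230066

-0.202301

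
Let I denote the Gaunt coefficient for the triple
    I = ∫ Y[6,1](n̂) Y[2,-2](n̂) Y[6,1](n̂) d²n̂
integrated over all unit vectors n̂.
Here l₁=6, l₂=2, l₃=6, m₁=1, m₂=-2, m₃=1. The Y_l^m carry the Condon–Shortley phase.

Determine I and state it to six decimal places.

0.196649

Checks pass: Σm=0; 14 even; l₃=6∈[4,8].
(2·6+1)(2·2+1)(2·6+1) = 845
Δ: 2! 10! 2! / 15! → 1/90090
sum: t=0:+1/69120 t=1:−1/14400 t=2:+1/69120 = -7/172800
3j²(6 2 6; 0 0 0) = Δ·Π!·Σ² = 14/715  (sign -1)
sum: t=0:+1/57600 = 1/57600
3j²(6 2 6; 1 -2 1) = Δ·Π!·Σ² = 21/715  (sign -1)
combine: 4πI² = 845·14/715·21/715 = 294/605
take √, sign +1: I = 0.19664868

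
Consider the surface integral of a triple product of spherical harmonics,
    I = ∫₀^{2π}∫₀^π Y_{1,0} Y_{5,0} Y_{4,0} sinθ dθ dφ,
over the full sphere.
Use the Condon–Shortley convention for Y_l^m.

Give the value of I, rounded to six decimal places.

0.245532

Checks pass: Σm=0; 10 even; l₃=4∈[4,6].
(2·1+1)(2·5+1)(2·4+1) = 297
Δ: 2! 0! 8! / 11! → 1/495
sum: t=1:−1/576 = -1/576
3j²(1 5 4; 0 0 0) = Δ·Π!·Σ² = 5/99  (sign -1)
(m-triple is (0,0,0) — same symbol as above.)
combine: 4πI² = 297·5/99·5/99 = 25/33
take √, sign +1: I = 0.24553200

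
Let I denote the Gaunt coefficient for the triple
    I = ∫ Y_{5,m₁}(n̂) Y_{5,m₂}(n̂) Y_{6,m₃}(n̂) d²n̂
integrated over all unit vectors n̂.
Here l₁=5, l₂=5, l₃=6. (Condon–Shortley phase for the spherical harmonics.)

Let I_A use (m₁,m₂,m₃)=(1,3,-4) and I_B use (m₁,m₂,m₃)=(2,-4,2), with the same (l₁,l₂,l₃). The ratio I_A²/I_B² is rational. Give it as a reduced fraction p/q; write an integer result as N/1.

Shared (l₁,l₂,l₃)=(5,5,6): N and (l;000)² cancel in I_A²/I_B².
A: Δ = 4!·6!·6!/17! = 1/28588560; Racah Σ t=2..4: t=2:+1/138240 t=3:−1/86400 t=4:+1/829440 = -13/4147200; ⇒ 3j(5 5 6; 1 3 -4)² = 13/3740, sgn -1
B: Δ = 4!·6!·6!/17! = 1/28588560; Racah Σ t=0..1: t=0:+1/103680 t=1:−1/207360 = 1/207360; ⇒ 3j(5 5 6; 2 -4 2)² = 21/2431, sgn +1
I_A²/I_B² = (13/3740)/(21/2431) = 169/420

169/420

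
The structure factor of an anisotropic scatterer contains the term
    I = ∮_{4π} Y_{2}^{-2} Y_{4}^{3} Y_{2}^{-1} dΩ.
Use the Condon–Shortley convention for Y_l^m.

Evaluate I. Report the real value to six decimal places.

Rules hold: Σm=0, L=8 even, 2≤2≤6.
N = 5·9·5 = 225
Δ = 4!·0!·4!/9! = 1/630
Racah Σ t=2..2: t=2:+1/16 = 1/16
⇒ 3j(2 4 2; 0 0 0)² = 2/35, sgn +1
Racah Σ t=4..4: t=4:+1/144 = 1/144
⇒ 3j(2 4 2; -2 3 -1)² = 1/18, sgn -1
4πI² = N·(3j₀)²·(3jₘ)² = 5/7
I = -1·√(0.714286/4π) = -0.23841361

-0.238414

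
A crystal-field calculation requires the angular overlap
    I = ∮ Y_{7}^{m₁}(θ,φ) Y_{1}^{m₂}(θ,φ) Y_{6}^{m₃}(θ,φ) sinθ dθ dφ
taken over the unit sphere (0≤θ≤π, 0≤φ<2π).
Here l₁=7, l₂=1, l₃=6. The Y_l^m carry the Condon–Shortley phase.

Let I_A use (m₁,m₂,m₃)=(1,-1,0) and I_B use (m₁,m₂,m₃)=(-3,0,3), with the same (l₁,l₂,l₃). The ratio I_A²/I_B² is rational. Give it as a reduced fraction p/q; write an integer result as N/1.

7/10

l's match ⇒ only the (l;m) 3-j factors differ between A and B.
A: triangle coeff Δ(7,1,6) = 1/1365; Σ_t [0,0]: t=0:+1/1036800 = 1/1036800; (3j)²=4/195 [(7 1 6; 1 -1 0)], sign=+1
B: triangle coeff Δ(7,1,6) = 1/1365; Σ_t [1,1]: t=1:−1/2177280 = -1/2177280; (3j)²=8/273 [(7 1 6; -3 0 3)], sign=+1
I_A²/I_B² = (4/195)/(8/273) = 7/10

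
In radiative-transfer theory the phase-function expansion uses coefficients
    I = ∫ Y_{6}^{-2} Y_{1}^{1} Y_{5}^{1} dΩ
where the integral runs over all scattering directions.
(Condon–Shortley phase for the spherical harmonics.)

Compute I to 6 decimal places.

0.216205

Rules hold: Σm=0, L=12 even, 5≤5≤7.
N = 13·3·11 = 429
Δ = 2!·10!·0!/13! = 1/858
Racah Σ t=1..1: t=1:−1/14400 = -1/14400
⇒ 3j(6 1 5; 0 0 0)² = 6/143, sgn +1
Racah Σ t=2..2: t=2:+1/34560 = 1/34560
⇒ 3j(6 1 5; -2 1 1)² = 14/429, sgn +1
4πI² = N·(3j₀)²·(3jₘ)² = 84/143
I = +1·√(0.587413/4π) = 0.21620548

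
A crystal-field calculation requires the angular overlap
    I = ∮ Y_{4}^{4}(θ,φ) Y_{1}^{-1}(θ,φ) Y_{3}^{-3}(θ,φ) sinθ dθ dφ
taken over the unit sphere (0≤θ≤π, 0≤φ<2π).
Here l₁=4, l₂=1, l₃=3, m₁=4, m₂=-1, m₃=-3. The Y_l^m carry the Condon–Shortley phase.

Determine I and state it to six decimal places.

0.325735

Checks pass: Σm=0; 8 even; l₃=3∈[3,5].
(2·4+1)(2·1+1)(2·3+1) = 189
Δ: 2! 6! 0! / 9! → 1/252
sum: t=1:−1/36 = -1/36
3j²(4 1 3; 0 0 0) = Δ·Π!·Σ² = 4/63  (sign +1)
sum: t=0:+1/1440 = 1/1440
3j²(4 1 3; 4 -1 -3) = Δ·Π!·Σ² = 1/9  (sign +1)
combine: 4πI² = 189·4/63·1/9 = 4/3
take √, sign +1: I = 0.32573501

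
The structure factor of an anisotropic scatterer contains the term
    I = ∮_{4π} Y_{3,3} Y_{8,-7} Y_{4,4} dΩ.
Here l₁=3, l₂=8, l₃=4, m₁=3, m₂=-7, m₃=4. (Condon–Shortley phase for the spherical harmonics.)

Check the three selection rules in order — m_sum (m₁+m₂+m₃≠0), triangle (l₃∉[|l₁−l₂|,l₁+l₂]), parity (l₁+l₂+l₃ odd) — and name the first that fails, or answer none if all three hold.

Σmᵢ = 0  ✓
l₃∈[|l₁−l₂|,l₁+l₂]=[5,11], have l₃=4  ✗
Σlᵢ = 15 ⇒ odd

triangle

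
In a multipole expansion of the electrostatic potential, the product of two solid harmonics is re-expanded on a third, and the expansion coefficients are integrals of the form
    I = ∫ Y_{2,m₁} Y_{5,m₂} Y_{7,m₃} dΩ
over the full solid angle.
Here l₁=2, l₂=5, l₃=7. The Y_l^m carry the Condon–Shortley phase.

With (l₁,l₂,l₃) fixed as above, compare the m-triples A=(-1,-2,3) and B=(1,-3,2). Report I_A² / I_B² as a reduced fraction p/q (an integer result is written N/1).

Same 2,5,7: normalisation and zero-m 3j drop out of the ratio.
A: Δ: 0! 4! 10! / 15! → 1/15015; sum: t=0:+1/181440 = 1/181440; 3j²(2 5 7; -1 -2 3) = Δ·Π!·Σ² = 32/1001  (sign +1)
B: Δ: 0! 4! 10! / 15! → 1/15015; sum: t=0:+1/483840 = 1/483840; 3j²(2 5 7; 1 -3 2) = Δ·Π!·Σ² = 6/1001  (sign -1)
I_A²/I_B² = (32/1001)/(6/1001) = 16/3

16/3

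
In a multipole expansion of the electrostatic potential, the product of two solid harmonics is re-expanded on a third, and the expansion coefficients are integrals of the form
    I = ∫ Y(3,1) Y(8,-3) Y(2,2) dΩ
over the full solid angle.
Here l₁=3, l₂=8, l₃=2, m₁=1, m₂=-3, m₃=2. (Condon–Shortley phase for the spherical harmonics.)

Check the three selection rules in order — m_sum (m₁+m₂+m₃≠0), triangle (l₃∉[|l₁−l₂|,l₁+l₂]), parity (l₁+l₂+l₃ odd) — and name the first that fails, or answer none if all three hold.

Σmᵢ = 0  ✓
l₃∈[|l₁−l₂|,l₁+l₂]=[5,11], have l₃=2  ✗
Σlᵢ = 13 ⇒ odd

triangle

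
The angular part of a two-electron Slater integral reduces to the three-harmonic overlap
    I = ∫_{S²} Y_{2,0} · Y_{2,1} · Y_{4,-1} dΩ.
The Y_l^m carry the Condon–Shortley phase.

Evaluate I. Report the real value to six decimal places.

Rules hold: Σm=0, L=8 even, 0≤4≤4.
N = 5·5·9 = 225
Δ = 0!·4!·4!/9! = 1/630
Racah Σ t=0..0: t=0:+1/16 = 1/16
⇒ 3j(2 2 4; 0 0 0)² = 2/35, sgn +1
Racah Σ t=0..0: t=0:+1/24 = 1/24
⇒ 3j(2 2 4; 0 1 -1)² = 1/21, sgn -1
4πI² = N·(3j₀)²·(3jₘ)² = 30/49
I = -1·√(0.612245/4π) = -0.22072812

-0.220728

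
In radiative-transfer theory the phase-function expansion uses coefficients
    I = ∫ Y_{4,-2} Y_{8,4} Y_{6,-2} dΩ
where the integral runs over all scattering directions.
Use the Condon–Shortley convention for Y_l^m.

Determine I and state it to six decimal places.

0.115788

Checks pass: Σm=0; 18 even; l₃=6∈[4,12].
(2·4+1)(2·8+1)(2·6+1) = 1989
Δ: 6! 2! 10! / 19! → 1/23279256
sum: t=2:+1/1658880 t=3:−1/518400 t=4:+1/1658880 = -1/1382400
3j²(4 8 6; 0 0 0) = Δ·Π!·Σ² = 504/46189  (sign -1)
sum: t=4:+1/7741440 t=5:−1/3628800 t=6:+1/24883200 = -37/348364800
3j²(4 8 6; -2 4 -2) = Δ·Π!·Σ² = 1369/176358  (sign -1)
combine: 4πI² = 1989·504/46189·1369/176358 = 147852/877591
take √, sign +1: I = 0.11578774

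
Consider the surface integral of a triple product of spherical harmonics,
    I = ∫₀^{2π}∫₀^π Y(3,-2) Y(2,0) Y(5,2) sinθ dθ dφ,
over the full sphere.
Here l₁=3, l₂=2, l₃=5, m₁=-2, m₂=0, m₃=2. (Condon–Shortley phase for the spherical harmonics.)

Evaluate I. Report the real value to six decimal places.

0.190188

m-sum 0 ✓  L=10 even ✓  1≤5≤5 ✓
Π(2lᵢ+1) = 7×5×11 = 385
triangle coeff Δ(3,2,5) = 1/2310
Σ_t [0,0]: t=0:+1/144 = 1/144
(3j)²=10/231 [(3 2 5; 0 0 0)], sign=-1
Σ_t [0,0]: t=0:+1/480 = 1/480
(3j)²=3/110 [(3 2 5; -2 0 2)], sign=-1
⇒ 4πI² = 5/11
I = (+1)√(5/11/(4π)) = 0.19018827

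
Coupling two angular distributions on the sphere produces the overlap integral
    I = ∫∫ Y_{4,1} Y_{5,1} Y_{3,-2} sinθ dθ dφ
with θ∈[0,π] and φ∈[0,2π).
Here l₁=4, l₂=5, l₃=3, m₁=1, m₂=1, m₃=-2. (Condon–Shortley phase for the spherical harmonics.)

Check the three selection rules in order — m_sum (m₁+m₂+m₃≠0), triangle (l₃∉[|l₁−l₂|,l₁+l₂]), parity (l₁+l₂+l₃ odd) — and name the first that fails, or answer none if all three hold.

azimuthal sum: 1 + 1 − 2 = 0  ✓
1 ≤ 3 ≤ 9 (triangle on l)  ✓
L = 4 + 5 + 3 = 12 (even)  ✓

none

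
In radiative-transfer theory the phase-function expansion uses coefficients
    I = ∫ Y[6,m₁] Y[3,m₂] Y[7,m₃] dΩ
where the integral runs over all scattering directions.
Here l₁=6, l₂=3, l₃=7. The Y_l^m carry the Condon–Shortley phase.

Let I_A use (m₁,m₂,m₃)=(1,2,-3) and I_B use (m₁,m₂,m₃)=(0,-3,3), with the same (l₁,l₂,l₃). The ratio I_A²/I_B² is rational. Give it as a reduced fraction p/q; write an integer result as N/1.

Same 6,3,7: normalisation and zero-m 3j drop out of the ratio.
A: Δ: 2! 10! 4! / 17! → 1/2042040; sum: t=1:−1/414720 t=2:+1/362880 = 1/2903040; 3j²(6 3 7; 1 2 -3) = Δ·Π!·Σ² = 25/68068  (sign +1)
B: Δ: 2! 10! 4! / 17! → 1/2042040; sum: t=0:+1/829440 = 1/829440; 3j²(6 3 7; 0 -3 3) = Δ·Π!·Σ² = 225/9724  (sign +1)
I_A²/I_B² = (25/68068)/(225/9724) = 1/63

1/63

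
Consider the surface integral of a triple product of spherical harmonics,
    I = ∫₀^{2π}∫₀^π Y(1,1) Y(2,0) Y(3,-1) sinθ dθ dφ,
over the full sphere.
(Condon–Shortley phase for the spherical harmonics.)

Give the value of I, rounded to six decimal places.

-0.202301

Rules hold: Σm=0, L=6 even, 1≤3≤3.
N = 3·5·7 = 105
Δ = 0!·2!·4!/7! = 1/105
Racah Σ t=0..0: t=0:+1/4 = 1/4
⇒ 3j(1 2 3; 0 0 0)² = 3/35, sgn -1
Racah Σ t=0..0: t=0:+1/8 = 1/8
⇒ 3j(1 2 3; 1 0 -1)² = 2/35, sgn +1
4πI² = N·(3j₀)²·(3jₘ)² = 18/35
I = -1·√(0.514286/4π) = -0.20230066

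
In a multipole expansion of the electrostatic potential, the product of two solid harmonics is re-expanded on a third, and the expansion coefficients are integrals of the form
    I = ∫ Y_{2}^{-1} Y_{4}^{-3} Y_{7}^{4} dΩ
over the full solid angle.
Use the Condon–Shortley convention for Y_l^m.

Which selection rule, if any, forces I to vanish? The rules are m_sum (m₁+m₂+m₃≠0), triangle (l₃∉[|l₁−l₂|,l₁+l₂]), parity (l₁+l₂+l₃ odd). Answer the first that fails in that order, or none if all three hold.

m₁+m₂+m₃ = -1 − 3 + 4 = 0  ✓
triangle: |2−4|=2 ≤ l₃=7 ≤ 2+4=6  ✗
parity: l₁+l₂+l₃ = 13 is odd

triangle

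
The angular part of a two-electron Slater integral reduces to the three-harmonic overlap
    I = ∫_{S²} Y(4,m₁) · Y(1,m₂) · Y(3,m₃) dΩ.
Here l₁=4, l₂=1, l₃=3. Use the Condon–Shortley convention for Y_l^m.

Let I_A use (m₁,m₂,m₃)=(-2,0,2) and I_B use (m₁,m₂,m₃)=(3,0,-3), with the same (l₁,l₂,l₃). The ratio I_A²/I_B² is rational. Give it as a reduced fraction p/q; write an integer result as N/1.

Same 4,1,3: normalisation and zero-m 3j drop out of the ratio.
A: Δ: 2! 6! 0! / 9! → 1/252; sum: t=1:−1/120 = -1/120; 3j²(4 1 3; -2 0 2) = Δ·Π!·Σ² = 1/21  (sign +1)
B: Δ: 2! 6! 0! / 9! → 1/252; sum: t=1:−1/720 = -1/720; 3j²(4 1 3; 3 0 -3) = Δ·Π!·Σ² = 1/36  (sign -1)
I_A²/I_B² = (1/21)/(1/36) = 12/7

12/7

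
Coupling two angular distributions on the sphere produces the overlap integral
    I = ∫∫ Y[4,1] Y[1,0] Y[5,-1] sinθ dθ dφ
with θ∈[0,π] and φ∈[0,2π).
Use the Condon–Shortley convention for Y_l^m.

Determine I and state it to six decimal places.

Rules hold: Σm=0, L=10 even, 3≤5≤5.
N = 9·3·11 = 297
Δ = 0!·8!·2!/11! = 1/495
Racah Σ t=0..0: t=0:+1/576 = 1/576
⇒ 3j(4 1 5; 0 0 0)² = 5/99, sgn -1
Racah Σ t=0..0: t=0:+1/720 = 1/720
⇒ 3j(4 1 5; 1 0 -1)² = 8/165, sgn +1
4πI² = N·(3j₀)²·(3jₘ)² = 8/11
I = -1·√(0.727273/4π) = -0.24057125

-0.240571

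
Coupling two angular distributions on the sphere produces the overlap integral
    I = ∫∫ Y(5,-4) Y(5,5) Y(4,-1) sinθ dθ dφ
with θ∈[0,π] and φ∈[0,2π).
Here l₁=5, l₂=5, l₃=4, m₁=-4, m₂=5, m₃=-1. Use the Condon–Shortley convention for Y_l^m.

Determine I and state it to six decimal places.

m-sum 0 ✓  L=14 even ✓  0≤4≤10 ✓
Π(2lᵢ+1) = 11×11×9 = 1089
triangle coeff Δ(5,5,4) = 1/3153150
Σ_t [1,5]: t=1:−1/69120 t=2:+1/1728 t=3:−1/576 t=4:+1/1728 t=5:−1/69120 = -7/11520
(3j)²=2/143 [(5 5 4; 0 0 0)], sign=-1
Σ_t [6,6]: t=6:+1/103680 = 1/103680
(3j)²=4/143 [(5 5 4; -4 5 -1)], sign=-1
⇒ 4πI² = 72/169
I = (+1)√(72/169/(4π)) = 0.18412721

0.184127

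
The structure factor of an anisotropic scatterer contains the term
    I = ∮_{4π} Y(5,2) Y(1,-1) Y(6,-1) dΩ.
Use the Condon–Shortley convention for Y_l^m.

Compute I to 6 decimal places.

m-sum 0 ✓  L=12 even ✓  4≤6≤6 ✓
Π(2lᵢ+1) = 11×3×13 = 429
triangle coeff Δ(5,1,6) = 1/858
Σ_t [0,0]: t=0:+1/14400 = 1/14400
(3j)²=6/143 [(5 1 6; 0 0 0)], sign=+1
Σ_t [0,0]: t=0:+1/60480 = 1/60480
(3j)²=5/429 [(5 1 6; 2 -1 -1)], sign=-1
⇒ 4πI² = 30/143
I = (-1)√(30/143/(4π)) = -0.12920749

-0.129207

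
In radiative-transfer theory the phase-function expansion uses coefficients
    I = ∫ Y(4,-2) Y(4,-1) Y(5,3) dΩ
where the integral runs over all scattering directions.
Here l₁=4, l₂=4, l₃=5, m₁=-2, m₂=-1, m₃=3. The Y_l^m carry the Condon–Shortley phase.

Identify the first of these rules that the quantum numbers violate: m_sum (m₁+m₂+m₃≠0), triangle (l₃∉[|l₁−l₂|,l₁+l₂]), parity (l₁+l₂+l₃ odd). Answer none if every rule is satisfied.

azimuthal sum: -2 − 1 + 3 = 0  ✓
0 ≤ 5 ≤ 8 (triangle on l)  ✓
L = 4 + 4 + 5 = 13 (odd)  ✗

parity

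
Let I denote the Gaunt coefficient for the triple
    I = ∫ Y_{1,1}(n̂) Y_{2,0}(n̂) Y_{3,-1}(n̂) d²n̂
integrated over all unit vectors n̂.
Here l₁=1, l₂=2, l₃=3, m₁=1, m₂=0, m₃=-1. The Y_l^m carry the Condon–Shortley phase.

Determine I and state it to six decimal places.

-0.202301

Checks pass: Σm=0; 6 even; l₃=3∈[1,3].
(2·1+1)(2·2+1)(2·3+1) = 105
Δ: 0! 2! 4! / 7! → 1/105
sum: t=0:+1/4 = 1/4
3j²(1 2 3; 0 0 0) = Δ·Π!·Σ² = 3/35  (sign -1)
sum: t=0:+1/8 = 1/8
3j²(1 2 3; 1 0 -1) = Δ·Π!·Σ² = 2/35  (sign +1)
combine: 4πI² = 105·3/35·2/35 = 18/35
take √, sign -1: I = -0.20230066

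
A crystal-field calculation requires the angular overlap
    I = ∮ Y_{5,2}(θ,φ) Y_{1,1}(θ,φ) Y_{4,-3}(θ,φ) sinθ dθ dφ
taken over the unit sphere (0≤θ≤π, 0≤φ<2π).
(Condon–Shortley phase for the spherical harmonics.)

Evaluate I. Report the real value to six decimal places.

m-sum 0 ✓  L=10 even ✓  4≤4≤6 ✓
Π(2lᵢ+1) = 11×3×9 = 297
triangle coeff Δ(5,1,4) = 1/495
Σ_t [1,1]: t=1:−1/576 = -1/576
(3j)²=5/99 [(5 1 4; 0 0 0)], sign=-1
Σ_t [2,2]: t=2:+1/10080 = 1/10080
(3j)²=1/165 [(5 1 4; 2 1 -3)], sign=-1
⇒ 4πI² = 1/11
I = (+1)√(1/11/(4π)) = 0.08505478

0.085055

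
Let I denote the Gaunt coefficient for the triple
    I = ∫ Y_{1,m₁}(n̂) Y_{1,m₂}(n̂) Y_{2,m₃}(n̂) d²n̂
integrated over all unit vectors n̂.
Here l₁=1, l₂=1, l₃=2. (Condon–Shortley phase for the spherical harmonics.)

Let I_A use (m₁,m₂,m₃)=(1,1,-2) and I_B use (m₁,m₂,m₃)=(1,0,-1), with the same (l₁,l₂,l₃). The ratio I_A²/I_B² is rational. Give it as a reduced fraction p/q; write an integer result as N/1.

l's match ⇒ only the (l;m) 3-j factors differ between A and B.
A: triangle coeff Δ(1,1,2) = 1/30; Σ_t [0,0]: t=0:+1/4 = 1/4; (3j)²=1/5 [(1 1 2; 1 1 -2)], sign=+1
B: triangle coeff Δ(1,1,2) = 1/30; Σ_t [0,0]: t=0:+1/2 = 1/2; (3j)²=1/10 [(1 1 2; 1 0 -1)], sign=-1
I_A²/I_B² = (1/5)/(1/10) = 2/1

2/1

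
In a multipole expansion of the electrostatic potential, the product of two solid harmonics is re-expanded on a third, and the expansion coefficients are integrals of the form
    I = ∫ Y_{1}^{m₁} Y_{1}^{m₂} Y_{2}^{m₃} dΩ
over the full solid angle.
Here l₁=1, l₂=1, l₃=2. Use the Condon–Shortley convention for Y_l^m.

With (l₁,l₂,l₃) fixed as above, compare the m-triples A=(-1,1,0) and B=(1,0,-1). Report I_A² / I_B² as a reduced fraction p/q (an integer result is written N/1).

1/3

Same 1,1,2: normalisation and zero-m 3j drop out of the ratio.
A: Δ: 0! 2! 2! / 5! → 1/30; sum: t=0:+1/4 = 1/4; 3j²(1 1 2; -1 1 0) = Δ·Π!·Σ² = 1/30  (sign +1)
B: Δ: 0! 2! 2! / 5! → 1/30; sum: t=0:+1/2 = 1/2; 3j²(1 1 2; 1 0 -1) = Δ·Π!·Σ² = 1/10  (sign -1)
I_A²/I_B² = (1/30)/(1/10) = 1/3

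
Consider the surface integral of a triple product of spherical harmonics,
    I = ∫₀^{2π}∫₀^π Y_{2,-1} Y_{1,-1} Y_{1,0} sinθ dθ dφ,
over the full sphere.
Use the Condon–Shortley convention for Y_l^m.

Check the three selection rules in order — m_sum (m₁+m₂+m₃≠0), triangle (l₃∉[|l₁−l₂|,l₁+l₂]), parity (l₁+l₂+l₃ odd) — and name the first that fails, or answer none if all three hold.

m_sum

Σmᵢ = -2  ✗
l₃∈[|l₁−l₂|,l₁+l₂]=[1,3], have l₃=1
Σlᵢ = 4 ⇒ even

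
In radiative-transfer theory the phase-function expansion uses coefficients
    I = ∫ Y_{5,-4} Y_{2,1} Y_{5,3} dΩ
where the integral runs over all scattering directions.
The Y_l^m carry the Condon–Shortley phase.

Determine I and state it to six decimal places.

0.196098

m-sum 0 ✓  L=12 even ✓  3≤5≤7 ✓
Π(2lᵢ+1) = 11×5×11 = 605
triangle coeff Δ(5,2,5) = 1/38610
Σ_t [0,2]: t=0:+1/2880 t=1:−1/576 t=2:+1/2880 = -1/960
(3j)²=10/429 [(5 2 5; 0 0 0)], sign=+1
Σ_t [1,2]: t=1:−1/80640 t=2:+1/10080 = 1/11520
(3j)²=49/1430 [(5 2 5; -4 1 3)], sign=+1
⇒ 4πI² = 245/507
I = (+1)√(245/507/(4π)) = 0.19609844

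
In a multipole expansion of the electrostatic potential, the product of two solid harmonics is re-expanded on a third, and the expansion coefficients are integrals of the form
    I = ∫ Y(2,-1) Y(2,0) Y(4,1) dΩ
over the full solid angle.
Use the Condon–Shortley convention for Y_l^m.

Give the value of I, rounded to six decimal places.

Checks pass: Σm=0; 8 even; l₃=4∈[0,4].
(2·2+1)(2·2+1)(2·4+1) = 225
Δ: 0! 4! 4! / 9! → 1/630
sum: t=0:+1/16 = 1/16
3j²(2 2 4; 0 0 0) = Δ·Π!·Σ² = 2/35  (sign +1)
sum: t=0:+1/24 = 1/24
3j²(2 2 4; -1 0 1) = Δ·Π!·Σ² = 1/21  (sign -1)
combine: 4πI² = 225·2/35·1/21 = 30/49
take √, sign -1: I = -0.22072812

-0.220728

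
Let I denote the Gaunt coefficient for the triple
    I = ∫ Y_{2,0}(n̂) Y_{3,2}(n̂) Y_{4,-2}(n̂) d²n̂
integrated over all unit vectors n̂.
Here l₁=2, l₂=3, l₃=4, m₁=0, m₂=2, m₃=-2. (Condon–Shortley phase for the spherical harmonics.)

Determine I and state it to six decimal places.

0.000000

l₁+l₂+l₃=9 is odd: 3j(l;000)=0 ⇒ I=0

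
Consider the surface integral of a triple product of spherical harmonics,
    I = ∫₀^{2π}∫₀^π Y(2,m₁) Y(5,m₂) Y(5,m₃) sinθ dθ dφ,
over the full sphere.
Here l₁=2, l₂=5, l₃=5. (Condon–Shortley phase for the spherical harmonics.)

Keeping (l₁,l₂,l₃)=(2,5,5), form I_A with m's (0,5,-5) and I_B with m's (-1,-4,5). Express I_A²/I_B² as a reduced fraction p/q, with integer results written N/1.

Shared (l₁,l₂,l₃)=(2,5,5): N and (l;000)² cancel in I_A²/I_B².
A: Δ = 2!·2!·8!/13! = 1/38610; Racah Σ t=2..2: t=2:+1/161280 = 1/161280; ⇒ 3j(2 5 5; 0 5 -5)² = 15/286, sgn +1
B: Δ = 2!·2!·8!/13! = 1/38610; Racah Σ t=1..1: t=1:−1/80640 = -1/80640; ⇒ 3j(2 5 5; -1 -4 5)² = 9/286, sgn -1
I_A²/I_B² = (15/286)/(9/286) = 5/3

5/3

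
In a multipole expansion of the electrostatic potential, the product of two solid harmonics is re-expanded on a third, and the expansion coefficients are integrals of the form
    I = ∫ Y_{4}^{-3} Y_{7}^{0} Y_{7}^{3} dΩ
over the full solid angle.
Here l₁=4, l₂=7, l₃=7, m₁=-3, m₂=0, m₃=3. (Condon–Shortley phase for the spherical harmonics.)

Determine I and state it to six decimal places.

0.094835

Checks pass: Σm=0; 18 even; l₃=7∈[3,11].
(2·4+1)(2·7+1)(2·7+1) = 2025
Δ: 4! 4! 10! / 19! → 1/58198140
sum: t=0:+1/17418240 t=1:−1/622080 t=2:+1/230400 t=3:−1/622080 t=4:+1/17418240 = 1/806400
3j²(4 7 7; 0 0 0) = Δ·Π!·Σ² = 2268/230945  (sign -1)
sum: t=3:−1/2488320 t=4:+1/4354560 = -1/5806080
3j²(4 7 7; -3 0 3) = Δ·Π!·Σ² = 525/92378  (sign -1)
combine: 4πI² = 2025·2268/230945·525/92378 = 241116750/2133423721
take √, sign +1: I = 0.09483534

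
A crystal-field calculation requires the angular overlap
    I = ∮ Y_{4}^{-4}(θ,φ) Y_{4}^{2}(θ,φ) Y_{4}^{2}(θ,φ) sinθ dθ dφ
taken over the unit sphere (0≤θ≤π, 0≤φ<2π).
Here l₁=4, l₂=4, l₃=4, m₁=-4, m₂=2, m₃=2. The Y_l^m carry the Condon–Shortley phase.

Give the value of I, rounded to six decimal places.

m-sum 0 ✓  L=12 even ✓  0≤4≤8 ✓
Π(2lᵢ+1) = 9×9×9 = 729
triangle coeff Δ(4,4,4) = 1/450450
Σ_t [0,4]: t=0:+1/13824 t=1:−1/216 t=2:+1/64 t=3:−1/216 t=4:+1/13824 = 5/768
(3j)²=18/1001 [(4 4 4; 0 0 0)], sign=+1
Σ_t [4,4]: t=4:+1/2304 = 1/2304
(3j)²=5/143 [(4 4 4; -4 2 2)], sign=+1
⇒ 4πI² = 65610/143143
I = (+1)√(65610/143143/(4π)) = 0.19098314

0.190983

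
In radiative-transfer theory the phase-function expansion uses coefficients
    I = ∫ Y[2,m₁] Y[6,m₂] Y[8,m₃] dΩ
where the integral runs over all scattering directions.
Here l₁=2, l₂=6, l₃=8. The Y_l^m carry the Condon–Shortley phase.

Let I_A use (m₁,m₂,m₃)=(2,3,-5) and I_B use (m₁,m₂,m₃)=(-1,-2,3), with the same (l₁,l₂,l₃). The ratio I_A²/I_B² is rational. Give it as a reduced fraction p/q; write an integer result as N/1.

13/15

l's match ⇒ only the (l;m) 3-j factors differ between A and B.
A: triangle coeff Δ(2,6,8) = 1/30940; Σ_t [0,0]: t=0:+1/52254720 = 1/52254720; (3j)²=11/476 [(2 6 8; 2 3 -5)], sign=-1
B: triangle coeff Δ(2,6,8) = 1/30940; Σ_t [0,0]: t=0:+1/5806080 = 1/5806080; (3j)²=165/6188 [(2 6 8; -1 -2 3)], sign=-1
I_A²/I_B² = (11/476)/(165/6188) = 13/15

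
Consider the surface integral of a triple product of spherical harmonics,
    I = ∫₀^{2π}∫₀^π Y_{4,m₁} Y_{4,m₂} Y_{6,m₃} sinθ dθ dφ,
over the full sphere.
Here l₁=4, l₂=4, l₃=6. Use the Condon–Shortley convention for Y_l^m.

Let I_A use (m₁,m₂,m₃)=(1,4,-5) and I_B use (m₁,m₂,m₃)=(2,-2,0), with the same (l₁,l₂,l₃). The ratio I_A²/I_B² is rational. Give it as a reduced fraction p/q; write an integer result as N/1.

Same 4,4,6: normalisation and zero-m 3j drop out of the ratio.
A: Δ: 2! 6! 6! / 15! → 1/1261260; sum: t=2:+1/172800 = 1/172800; 3j²(4 4 6; 1 4 -5) = Δ·Π!·Σ² = 2/65  (sign -1)
B: Δ: 2! 6! 6! / 15! → 1/1261260; sum: t=0:+1/4608 t=1:−1/14400 t=2:+1/1036800 = 77/518400; 3j²(4 4 6; 2 -2 0) = Δ·Π!·Σ² = 11/585  (sign +1)
I_A²/I_B² = (2/65)/(11/585) = 18/11

18/11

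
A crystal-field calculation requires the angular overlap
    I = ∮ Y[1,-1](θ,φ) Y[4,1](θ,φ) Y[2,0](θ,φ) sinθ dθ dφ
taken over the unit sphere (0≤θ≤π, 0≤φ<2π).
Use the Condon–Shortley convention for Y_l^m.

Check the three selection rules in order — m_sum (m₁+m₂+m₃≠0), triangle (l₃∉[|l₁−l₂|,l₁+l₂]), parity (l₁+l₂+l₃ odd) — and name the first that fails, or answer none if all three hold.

Σmᵢ = 0  ✓
l₃∈[|l₁−l₂|,l₁+l₂]=[3,5], have l₃=2  ✗
Σlᵢ = 7 ⇒ odd

triangle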